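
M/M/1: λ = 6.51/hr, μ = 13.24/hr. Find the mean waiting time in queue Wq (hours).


ρ = 6.51/13.24 = 0.4917
Wq = ρ/(μ−λ) = 0.4917/(13.24 − 6.51) = 0.4917/6.73 = 0.07306 hr

Final: 0.07306 hr


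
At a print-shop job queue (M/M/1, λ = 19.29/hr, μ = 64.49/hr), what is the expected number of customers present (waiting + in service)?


ρ = λ/μ = 19.29/64.49 = 0.2991
L = ρ/(1−ρ) = 0.2991/(1 − 0.2991) = 0.2991/0.7009 = 0.4268

Final: 0.4268


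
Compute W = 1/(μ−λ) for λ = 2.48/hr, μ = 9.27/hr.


W = 1/(μ−λ) = 1/(9.27 − 2.48) = 1/6.79 = 0.1473 hr

Final: 0.1473 hr


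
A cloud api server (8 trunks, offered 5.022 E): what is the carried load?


B(8,5.022) = 0.071083 (Erlang-B)
Carried load = a(1 − B) = 5.022·(1 − 0.071083) = 5.022·0.928917 = 4.6650 E

Final: 4.6650 Erlangs


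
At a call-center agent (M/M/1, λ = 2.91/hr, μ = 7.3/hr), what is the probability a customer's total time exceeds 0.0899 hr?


W ~ Exponential(μ−λ) for M/M/1.
μ − λ = 7.3 − 2.91 = 4.3900
P(W > t) = e^{−(μ−λ)t} = e^{−0.3947} = 0.673908

Final: 0.673908


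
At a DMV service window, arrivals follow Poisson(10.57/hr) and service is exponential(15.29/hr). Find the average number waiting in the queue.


ρ = 10.57/15.29 = 0.6913
Lq = ρ²/(1−ρ) = 0.4779/0.3087 = 1.5481

Final: 1.5481


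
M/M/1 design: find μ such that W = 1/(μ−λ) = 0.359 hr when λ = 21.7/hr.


W = 1/(μ−λ) ⇒ μ − λ = 1/W = 1/0.359 = 2.7855
μ = λ + 1/W = 21.7 + 2.7855 = 24.4855 per hr

Final: 24.4855 /hr


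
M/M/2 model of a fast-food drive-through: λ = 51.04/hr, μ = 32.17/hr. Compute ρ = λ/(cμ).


ρ = λ/(cμ) = 51.04/(2·32.17) = 51.04/64.34 = 0.7933

Final: 0.7933


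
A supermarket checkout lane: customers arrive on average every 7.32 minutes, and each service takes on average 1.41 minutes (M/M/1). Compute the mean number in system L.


λ = 60/7.32 = 8.1967 /hr
μ = 60/1.41 = 42.5532 /hr
ρ = λ/μ = 8.1967/42.5532 = 0.1926
L = ρ/(1−ρ) = 0.1926/0.8074 = 0.2386

Final: 0.2386


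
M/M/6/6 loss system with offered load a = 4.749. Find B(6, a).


B(c,a) = (a^c/c!) / Σ_{k=0}^{c} a^k/k!
a^6/6! = 15.932375
Σ terms (k=0..6): 1.00000 + 4.74900 + 11.27650 + 17.85070 + 21.19324 + 20.12934 + 15.93238 = 92.131163
B = 15.932375/92.131163 = 0.172931

Final: 0.172931


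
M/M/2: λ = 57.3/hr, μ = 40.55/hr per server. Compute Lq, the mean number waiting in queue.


a = λ/μ = 1.4131; ρ = a/2 = 0.7065
P₀ = 0.171965
Lq = P₀·a^c·ρ / (c!·(1−ρ)²) = 0.171965·1.99677·0.7065/(2·0.08612)
= 1.40851

Final: 1.40851


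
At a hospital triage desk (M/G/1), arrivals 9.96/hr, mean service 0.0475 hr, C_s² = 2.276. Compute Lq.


ρ = λ·E[S] = 9.96·0.0475 = 0.4731
Lq = ρ²(1+C_s²)/(2(1−ρ)) = 0.2238·(1+2.276)/(2·0.5269)
= 0.2238·3.2760/1.0538 = 0.69581

Final: 0.69581


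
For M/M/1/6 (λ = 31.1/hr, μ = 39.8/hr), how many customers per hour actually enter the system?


ρ = 0.7814; P_K = (1−ρ)ρ^6/(1−ρ^7) = 0.060530
λ_eff = λ(1 − P_K) = 31.1·(1 − 0.060530) = 31.1·0.939470 = 29.2175 /hr

Final: 29.2175 /hr


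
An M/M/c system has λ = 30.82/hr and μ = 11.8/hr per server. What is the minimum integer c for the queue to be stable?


Stability requires cμ > λ ⇔ c > λ/μ.
λ/μ = 30.82/11.8 = 2.6119
Minimum integer c = ⌊2.6119⌋ + 1 = 3
Check: 3·11.8 = 35.40 > 30.82, while 2·11.8 = 23.60 ≤ 30.82

Final: 3 servers


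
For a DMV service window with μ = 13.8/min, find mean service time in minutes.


Mean service time = 1/μ = 1/13.8 minute = 0.07246 minute
In minutes: 0.07246 × 1 = 0.07246 min

Final: 0.07246 min


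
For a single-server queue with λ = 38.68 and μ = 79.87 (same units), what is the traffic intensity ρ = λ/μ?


ρ = λ/μ = 38.68/79.87 = 0.4843

Final: 0.4843


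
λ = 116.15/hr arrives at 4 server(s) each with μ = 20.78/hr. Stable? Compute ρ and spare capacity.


Total capacity cμ = 4·20.78 = 83.12/hr
ρ = λ/(cμ) = 116.15/83.12 = 1.3974
Stable ⇔ ρ < 1: NO
Spare capacity = cμ − λ = 83.12 − 116.15 = -33.03/hr

Final: ρ = 1.3974; unstable; margin = -33.03/hr


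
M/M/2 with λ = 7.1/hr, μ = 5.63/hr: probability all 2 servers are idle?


a = λ/μ = 7.1/5.63 = 1.2611; ρ = a/c = 0.6306
Σ_{k=0}^{1} a^k/k! (terms k=0..1) = 1.00000 + 1.26110 = 2.26110
Tail: a^2/(2!(1−ρ)) = 1.59038/(2·0.3694) = 2.15236
P₀ = 1/(2.26110 + 2.15236) = 1/4.41346 = 0.226580

Final: 0.226580


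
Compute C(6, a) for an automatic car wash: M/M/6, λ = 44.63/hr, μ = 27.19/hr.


a = λ/μ = 1.6414; ρ = a/6 = 0.2736
P₀ = 0.193621 (from M/M/c formula)
C(c,a) = [a^c/(c!(1−ρ))]·P₀ = [19.55717/(720·0.7264)]·0.193621
= 0.03739·0.193621 = 0.007240

Final: 0.007240


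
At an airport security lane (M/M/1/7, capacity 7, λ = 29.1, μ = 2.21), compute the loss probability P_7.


ρ = λ/μ = 29.1/2.21 = 13.1674
P_K = (1−ρ)ρ^K/(1−ρ^(K+1)) = (-12.1674·68628579.075147)/(1 − 903661380.582257)
= -835032801.507109/-903661379.582257 = 0.924055

Final: 0.924055


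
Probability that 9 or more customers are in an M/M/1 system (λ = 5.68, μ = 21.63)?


ρ = 5.68/21.63 = 0.2626
P(N ≥ n) = ρ^n = 0.2626^9 = 0.000005938

Final: 0.000005938


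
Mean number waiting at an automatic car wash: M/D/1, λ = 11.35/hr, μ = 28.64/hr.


ρ = 11.35/28.64 = 0.3963
M/D/1: Lq = ρ²/(2(1−ρ)) = 0.1571/(2·0.6037) = 0.13007

Final: 0.13007


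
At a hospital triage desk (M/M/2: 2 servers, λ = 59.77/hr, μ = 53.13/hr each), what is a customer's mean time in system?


a = 1.1250; ρ = 0.5625; P₀ = 0.280010
Lq = P₀·a^c·ρ/(c!(1−ρ)²) = 0.52067
Wq = Lq/λ = 0.52067/59.77 = 0.008711 hr
W = Wq + 1/μ = 0.008711 + 0.01882 = 0.02753 hr

Final: 0.02753 hr


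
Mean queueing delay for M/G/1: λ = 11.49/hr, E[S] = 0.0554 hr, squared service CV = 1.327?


ρ = λ·E[S] = 11.49·0.0554 = 0.6365
E[S²] = E[S]²(1+C_s²) = 0.0554²·(1+1.327) = 0.007142
Wq = λ·E[S²]/(2(1−ρ)) = 11.49·0.007142/(2·0.3635) = 0.11289 hr

Final: 0.11289 hr


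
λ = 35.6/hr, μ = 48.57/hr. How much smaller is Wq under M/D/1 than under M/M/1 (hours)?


ρ = 35.6/48.57 = 0.7330
Wq(M/M/1) = ρ/(μ−λ) = 0.7330/12.97 = 0.05651 hr
Wq(M/D/1) = ρ/(2(μ−λ)) = 0.02826 hr
Savings = 0.05651 − 0.02826 = 0.02826 hr

Final: 0.02826 hr


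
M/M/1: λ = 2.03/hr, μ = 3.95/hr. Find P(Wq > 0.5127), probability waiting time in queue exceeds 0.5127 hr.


ρ = 2.03/3.95 = 0.5139
P(Wq > t) = ρ·e^{−(μ−λ)t} = 0.5139·e^{−0.9844}
= 0.5139·0.373669 = 0.192038

Final: 0.192038


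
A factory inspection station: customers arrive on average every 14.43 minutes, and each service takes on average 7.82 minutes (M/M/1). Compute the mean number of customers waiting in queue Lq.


λ = 60/14.43 = 4.1580 /hr
μ = 60/7.82 = 7.6726 /hr
ρ = λ/μ = 4.1580/7.6726 = 0.5419
Lq = ρ²/(1−ρ) = 0.2937/0.4581 = 0.6411

Final: 0.6411


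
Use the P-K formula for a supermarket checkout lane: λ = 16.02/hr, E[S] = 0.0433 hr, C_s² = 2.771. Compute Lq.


ρ = λ·E[S] = 16.02·0.0433 = 0.6937
Lq = ρ²(1+C_s²)/(2(1−ρ)) = 0.4812·(1+2.771)/(2·0.3063)
= 0.4812·3.7710/0.6127 = 2.96164

Final: 2.96164


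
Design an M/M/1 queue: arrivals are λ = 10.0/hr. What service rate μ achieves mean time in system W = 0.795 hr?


W = 1/(μ−λ) ⇒ μ − λ = 1/W = 1/0.795 = 1.2579
μ = λ + 1/W = 10.0 + 1.2579 = 11.2579 per hr

Final: 11.2579 /hr


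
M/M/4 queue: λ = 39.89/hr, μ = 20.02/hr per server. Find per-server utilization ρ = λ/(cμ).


ρ = λ/(cμ) = 39.89/(4·20.02) = 39.89/80.08 = 0.4981

Final: 0.4981


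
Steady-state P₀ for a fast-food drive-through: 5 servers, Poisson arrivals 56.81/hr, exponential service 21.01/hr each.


a = λ/μ = 56.81/21.01 = 2.7040; ρ = a/c = 0.5408
Σ_{k=0}^{4} a^k/k! (terms k=0..4) = 1.00000 + 2.70395 + 3.65567 + 3.29492 + 2.22733 = 12.88187
Tail: a^5/(5!(1−ρ)) = 144.54188/(120·0.4592) = 2.62302
P₀ = 1/(12.88187 + 2.62302) = 1/15.50489 = 0.064496

Final: 0.064496


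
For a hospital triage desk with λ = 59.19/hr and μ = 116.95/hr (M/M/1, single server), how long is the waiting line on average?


ρ = 59.19/116.95 = 0.5061
Lq = ρ²/(1−ρ) = 0.2562/0.4939 = 0.5186

Final: 0.5186


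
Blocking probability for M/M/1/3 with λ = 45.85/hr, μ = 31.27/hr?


ρ = λ/μ = 45.85/31.27 = 1.4663
P_K = (1−ρ)ρ^K/(1−ρ^(K+1)) = (-0.4663·3.152350)/(1 − 4.622169)
= -1.469820/-3.622169 = 0.405784

Final: 0.405784


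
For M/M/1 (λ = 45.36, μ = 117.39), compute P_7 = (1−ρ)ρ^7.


ρ = 45.36/117.39 = 0.3864
P_n = (1−ρ)·ρ^n = (1 − 0.3864)·0.3864^7 = 0.6136·0.001286 = 0.0007892

Final: 0.0007892


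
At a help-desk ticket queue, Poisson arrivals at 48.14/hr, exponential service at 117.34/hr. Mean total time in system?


W = 1/(μ−λ) = 1/(117.34 − 48.14) = 1/69.20 = 0.01445 hr

Final: 0.01445 hr


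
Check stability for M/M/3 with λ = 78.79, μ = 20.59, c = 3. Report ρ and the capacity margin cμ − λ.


Total capacity cμ = 3·20.59 = 61.77/hr
ρ = λ/(cμ) = 78.79/61.77 = 1.2755
Stable ⇔ ρ < 1: NO
Spare capacity = cμ − λ = 61.77 − 78.79 = -17.02/hr

Final: ρ = 1.2755; unstable; margin = -17.02/hr


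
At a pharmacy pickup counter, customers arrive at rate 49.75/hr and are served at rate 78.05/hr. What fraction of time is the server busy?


ρ = λ/μ = 49.75/78.05 = 0.6374

Final: 0.6374


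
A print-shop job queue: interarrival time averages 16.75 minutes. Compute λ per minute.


λ = 1/(interarrival time) in consistent units.
1 minute = 1 min, so λ = 1/16.75 = 0.05970 per minute

Final: 0.05970 /min


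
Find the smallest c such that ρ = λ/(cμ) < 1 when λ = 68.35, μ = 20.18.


Stability requires cμ > λ ⇔ c > λ/μ.
λ/μ = 68.35/20.18 = 3.3870
Minimum integer c = ⌊3.3870⌋ + 1 = 4
Check: 4·20.18 = 80.72 > 68.35, while 3·20.18 = 60.54 ≤ 68.35

Final: 4 servers


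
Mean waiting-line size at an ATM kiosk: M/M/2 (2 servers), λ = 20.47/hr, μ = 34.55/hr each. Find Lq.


a = λ/μ = 0.5925; ρ = a/2 = 0.2962
P₀ = 0.542927
Lq = P₀·a^c·ρ / (c!·(1−ρ)²) = 0.542927·0.35103·0.2962/(2·0.49528)
= 0.05700

Final: 0.05700


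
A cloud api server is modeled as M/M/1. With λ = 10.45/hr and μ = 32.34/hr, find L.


ρ = λ/μ = 10.45/32.34 = 0.3231
L = ρ/(1−ρ) = 0.3231/(1 − 0.3231) = 0.3231/0.6769 = 0.4774

Final: 0.4774


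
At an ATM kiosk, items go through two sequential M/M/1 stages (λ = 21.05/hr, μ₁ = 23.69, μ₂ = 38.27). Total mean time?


Each node sees arrival rate λ = 21.05/hr (tandem ⇒ throughput preserved).
W₁ = 1/(μ₁−λ) = 1/(23.69−21.05) = 0.37879 hr
W₂ = 1/(μ₂−λ) = 1/(38.27−21.05) = 0.05807 hr
W_total = W₁ + W₂ = 0.37879 + 0.05807 = 0.43686 hr

Final: 0.43686 hr


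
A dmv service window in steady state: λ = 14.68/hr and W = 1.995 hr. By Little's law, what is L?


L = λW = 14.68·1.995 = 29.2866

Final: 29.2866


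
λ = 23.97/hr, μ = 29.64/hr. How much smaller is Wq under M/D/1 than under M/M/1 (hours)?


ρ = 23.97/29.64 = 0.8087
Wq(M/M/1) = ρ/(μ−λ) = 0.8087/5.67 = 0.14263 hr
Wq(M/D/1) = ρ/(2(μ−λ)) = 0.07131 hr
Savings = 0.14263 − 0.07131 = 0.07131 hr

Final: 0.07131 hr


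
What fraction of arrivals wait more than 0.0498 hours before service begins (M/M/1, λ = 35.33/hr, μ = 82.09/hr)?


ρ = 35.33/82.09 = 0.4304
P(Wq > t) = ρ·e^{−(μ−λ)t} = 0.4304·e^{−2.3286}
= 0.4304·0.097427 = 0.041931

Final: 0.041931


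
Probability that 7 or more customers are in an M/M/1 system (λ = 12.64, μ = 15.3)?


ρ = 12.64/15.3 = 0.8261
P(N ≥ n) = ρ^n = 0.8261^7 = 0.262657

Final: 0.262657


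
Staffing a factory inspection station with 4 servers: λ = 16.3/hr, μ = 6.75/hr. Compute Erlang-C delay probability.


a = λ/μ = 2.4148; ρ = a/4 = 0.6037
P₀ = 0.081615 (from M/M/c formula)
C(c,a) = [a^c/(c!(1−ρ))]·P₀ = [34.00442/(24·0.3963)]·0.081615
= 3.57523·0.081615 = 0.291793

Final: 0.291793


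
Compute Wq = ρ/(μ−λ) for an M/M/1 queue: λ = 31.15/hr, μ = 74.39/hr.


ρ = 31.15/74.39 = 0.4187
Wq = ρ/(μ−λ) = 0.4187/(74.39 − 31.15) = 0.4187/43.24 = 0.009684 hr

Final: 0.009684 hr


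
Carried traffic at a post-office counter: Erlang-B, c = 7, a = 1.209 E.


B(7,1.209) = 0.0002236 (Erlang-B)
Carried load = a(1 − B) = 1.209·(1 − 0.0002236) = 1.209·0.999776 = 1.2087 E

Final: 1.2087 Erlangs


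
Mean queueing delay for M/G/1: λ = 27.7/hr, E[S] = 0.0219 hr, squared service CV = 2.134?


ρ = λ·E[S] = 27.7·0.0219 = 0.6066
E[S²] = E[S]²(1+C_s²) = 0.0219²·(1+2.134) = 0.001503
Wq = λ·E[S²]/(2(1−ρ)) = 27.7·0.001503/(2·0.3934) = 0.05292 hr

Final: 0.05292 hr


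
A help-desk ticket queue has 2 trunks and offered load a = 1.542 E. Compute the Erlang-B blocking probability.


B(c,a) = (a^c/c!) / Σ_{k=0}^{c} a^k/k!
a^2/2! = 1.188882
Σ terms (k=0..2): 1.00000 + 1.54200 + 1.18888 = 3.730882
B = 1.188882/3.730882 = 0.318660

Final: 0.318660


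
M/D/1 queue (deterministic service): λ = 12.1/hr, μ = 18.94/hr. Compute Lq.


ρ = 12.1/18.94 = 0.6389
M/D/1: Lq = ρ²/(2(1−ρ)) = 0.4081/(2·0.3611) = 0.56507

Final: 0.56507


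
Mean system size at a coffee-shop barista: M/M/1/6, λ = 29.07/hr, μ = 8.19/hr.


ρ = 29.07/8.19 = 3.5495
L = ρ[1 − (K+1)ρ^K + Kρ^(K+1)] / [(1−ρ)(1−ρ^(K+1))]
Numerator: 3.5495·(1 − 7·1999.708903 + 6·7097.867863) = 101479.660327
Denominator: (-2.5495)·(-7096.867863) = 18093.113673
L = 101479.660327/18093.113673 = 5.6087

Final: 5.6087


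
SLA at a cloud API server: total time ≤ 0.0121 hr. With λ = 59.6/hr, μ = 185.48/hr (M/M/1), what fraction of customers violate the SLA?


W ~ Exponential(μ−λ) for M/M/1.
μ − λ = 185.48 − 59.6 = 125.8800
P(W > t) = e^{−(μ−λ)t} = e^{−1.5231} = 0.218024

Final: 0.218024


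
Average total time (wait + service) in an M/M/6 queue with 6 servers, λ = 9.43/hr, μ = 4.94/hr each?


a = 1.9089; ρ = 0.3182; P₀ = 0.148077
Lq = P₀·a^c·ρ/(c!(1−ρ)²) = 0.006810
Wq = Lq/λ = 0.006810/9.43 = 0.0007221 hr
W = Wq + 1/μ = 0.0007221 + 0.20243 = 0.20315 hr

Final: 0.20315 hr


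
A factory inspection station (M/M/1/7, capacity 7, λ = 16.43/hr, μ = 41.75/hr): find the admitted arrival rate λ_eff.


ρ = 0.3935; P_K = (1−ρ)ρ^7/(1−ρ^8) = 0.0008870
λ_eff = λ(1 − P_K) = 16.43·(1 − 0.0008870) = 16.43·0.999113 = 16.4154 /hr

Final: 16.4154 /hr


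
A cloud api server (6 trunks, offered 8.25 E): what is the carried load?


B(6,8.25) = 0.403131 (Erlang-B)
Carried load = a(1 − B) = 8.25·(1 − 0.403131) = 8.25·0.596869 = 4.9242 E

Final: 4.9242 Erlangs


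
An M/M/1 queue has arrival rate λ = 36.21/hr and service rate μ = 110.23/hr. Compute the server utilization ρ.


ρ = λ/μ = 36.21/110.23 = 0.3285

Final: 0.3285


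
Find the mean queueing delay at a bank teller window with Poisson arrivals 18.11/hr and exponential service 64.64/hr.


ρ = 18.11/64.64 = 0.2802
Wq = ρ/(μ−λ) = 0.2802/(64.64 − 18.11) = 0.2802/46.53 = 0.006021 hr

Final: 0.006021 hr


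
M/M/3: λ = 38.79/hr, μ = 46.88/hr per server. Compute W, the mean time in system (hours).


a = 0.8274; ρ = 0.2758; P₀ = 0.434758
Lq = P₀·a^c·ρ/(c!(1−ρ)²) = 0.02159
Wq = Lq/λ = 0.02159/38.79 = 0.0005565 hr
W = Wq + 1/μ = 0.0005565 + 0.02133 = 0.02189 hr

Final: 0.02189 hr


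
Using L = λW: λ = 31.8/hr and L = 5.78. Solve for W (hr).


W = L/λ = 5.78/31.8 = 0.1818 hr

Final: 0.1818 hr


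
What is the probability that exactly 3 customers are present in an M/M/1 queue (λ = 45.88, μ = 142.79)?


ρ = 45.88/142.79 = 0.3213
P_n = (1−ρ)·ρ^n = (1 − 0.3213)·0.3213^3 = 0.6787·0.033172 = 0.022514

Final: 0.022514


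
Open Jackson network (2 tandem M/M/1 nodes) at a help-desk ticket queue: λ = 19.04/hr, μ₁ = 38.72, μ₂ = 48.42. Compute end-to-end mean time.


Each node sees arrival rate λ = 19.04/hr (tandem ⇒ throughput preserved).
W₁ = 1/(μ₁−λ) = 1/(38.72−19.04) = 0.05081 hr
W₂ = 1/(μ₂−λ) = 1/(48.42−19.04) = 0.03404 hr
W_total = W₁ + W₂ = 0.05081 + 0.03404 = 0.08485 hr

Final: 0.08485 hr


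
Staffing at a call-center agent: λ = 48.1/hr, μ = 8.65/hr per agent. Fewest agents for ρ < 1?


Stability requires cμ > λ ⇔ c > λ/μ.
λ/μ = 48.1/8.65 = 5.5607
Minimum integer c = ⌊5.5607⌋ + 1 = 6
Check: 6·8.65 = 51.90 > 48.1, while 5·8.65 = 43.25 ≤ 48.1

Final: 6 servers


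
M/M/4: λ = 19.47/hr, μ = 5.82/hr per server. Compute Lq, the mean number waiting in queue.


a = λ/μ = 3.3454; ρ = a/4 = 0.8363
P₀ = 0.020804
Lq = P₀·a^c·ρ / (c!·(1−ρ)²) = 0.020804·125.24831·0.8363/(24·0.02678)
= 3.39001

Final: 3.39001


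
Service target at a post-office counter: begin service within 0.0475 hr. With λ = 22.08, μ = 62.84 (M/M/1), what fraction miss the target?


ρ = 22.08/62.84 = 0.3514
P(Wq > t) = ρ·e^{−(μ−λ)t} = 0.3514·e^{−1.9361}
= 0.3514·0.144265 = 0.050690

Final: 0.050690


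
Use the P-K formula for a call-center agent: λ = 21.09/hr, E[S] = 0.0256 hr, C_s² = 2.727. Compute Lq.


ρ = λ·E[S] = 21.09·0.0256 = 0.5399
Lq = ρ²(1+C_s²)/(2(1−ρ)) = 0.2915·(1+2.727)/(2·0.4601)
= 0.2915·3.7270/0.9202 = 1.18063

Final: 1.18063


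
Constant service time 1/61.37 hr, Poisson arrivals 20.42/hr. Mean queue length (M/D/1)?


ρ = 20.42/61.37 = 0.3327
M/D/1: Lq = ρ²/(2(1−ρ)) = 0.1107/(2·0.6673) = 0.08296

Final: 0.08296


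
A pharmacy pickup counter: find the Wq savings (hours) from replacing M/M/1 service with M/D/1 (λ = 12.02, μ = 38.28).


ρ = 12.02/38.28 = 0.3140
Wq(M/M/1) = ρ/(μ−λ) = 0.3140/26.26 = 0.01196 hr
Wq(M/D/1) = ρ/(2(μ−λ)) = 0.005979 hr
Savings = 0.01196 − 0.005979 = 0.005979 hr

Final: 0.005979 hr


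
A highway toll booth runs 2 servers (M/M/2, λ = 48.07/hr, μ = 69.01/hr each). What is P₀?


a = λ/μ = 48.07/69.01 = 0.6966; ρ = a/c = 0.3483
Σ_{k=0}^{1} a^k/k! (terms k=0..1) = 1.00000 + 0.69657 = 1.69657
Tail: a^2/(2!(1−ρ)) = 0.48520/(2·0.6517) = 0.37225
P₀ = 1/(1.69657 + 0.37225) = 1/2.06882 = 0.483368

Final: 0.483368


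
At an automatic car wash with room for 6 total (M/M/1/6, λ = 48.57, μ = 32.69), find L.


ρ = 48.57/32.69 = 1.4858
L = ρ[1 − (K+1)ρ^K + Kρ^(K+1)] / [(1−ρ)(1−ρ^(K+1))]
Numerator: 1.4858·(1 − 7·10.757692 + 6·15.983515) = 32.088656
Denominator: (-0.4858)·(-14.983515) = 7.278624
L = 32.088656/7.278624 = 4.4086

Final: 4.4086


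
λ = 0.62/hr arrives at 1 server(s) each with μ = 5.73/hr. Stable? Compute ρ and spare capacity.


Total capacity cμ = 1·5.73 = 5.73/hr
ρ = λ/(cμ) = 0.62/5.73 = 0.1082
Stable ⇔ ρ < 1: YES
Spare capacity = cμ − λ = 5.73 − 0.62 = 5.11/hr

Final: ρ = 0.1082; stable; margin = 5.11/hr


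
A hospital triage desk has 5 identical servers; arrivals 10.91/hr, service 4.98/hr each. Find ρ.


ρ = λ/(cμ) = 10.91/(5·4.98) = 10.91/24.90 = 0.4382

Final: 0.4382


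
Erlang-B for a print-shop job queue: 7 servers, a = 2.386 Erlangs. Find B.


B(c,a) = (a^c/c!) / Σ_{k=0}^{c} a^k/k!
a^7/7! = 0.087350
Σ terms (k=0..7): 1.00000 + 2.38600 + 2.84650 + 2.26391 + 1.35043 + 0.64442 + 0.25627 + 0.08735 = 10.834876
B = 0.087350/10.834876 = 0.008062

Final: 0.008062


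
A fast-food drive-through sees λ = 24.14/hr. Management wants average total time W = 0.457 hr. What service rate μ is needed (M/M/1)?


W = 1/(μ−λ) ⇒ μ − λ = 1/W = 1/0.457 = 2.1882
μ = λ + 1/W = 24.14 + 2.1882 = 26.3282 per hr

Final: 26.3282 /hr


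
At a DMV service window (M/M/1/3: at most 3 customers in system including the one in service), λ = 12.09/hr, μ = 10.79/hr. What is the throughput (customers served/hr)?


ρ = 1.1205; P_K = (1−ρ)ρ^3/(1−ρ^4) = 0.294131
λ_eff = λ(1 − P_K) = 12.09·(1 − 0.294131) = 12.09·0.705869 = 8.5340 /hr

Final: 8.5340 /hr


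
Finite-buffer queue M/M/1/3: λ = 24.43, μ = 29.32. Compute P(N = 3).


ρ = λ/μ = 24.43/29.32 = 0.8332
P_K = (1−ρ)ρ^K/(1−ρ^(K+1)) = (0.1668·0.578467)/(1 − 0.481990)
= 0.096477/0.518010 = 0.186245

Final: 0.186245


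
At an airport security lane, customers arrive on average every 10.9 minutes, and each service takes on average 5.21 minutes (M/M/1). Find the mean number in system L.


λ = 60/10.9 = 5.5046 /hr
μ = 60/5.21 = 11.5163 /hr
ρ = λ/μ = 5.5046/11.5163 = 0.4780
L = ρ/(1−ρ) = 0.4780/0.5220 = 0.9156

Final: 0.9156


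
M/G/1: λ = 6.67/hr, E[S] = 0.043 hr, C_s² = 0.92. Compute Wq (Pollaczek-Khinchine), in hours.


ρ = λ·E[S] = 6.67·0.043 = 0.2868
E[S²] = E[S]²(1+C_s²) = 0.043²·(1+0.92) = 0.003550
Wq = λ·E[S²]/(2(1−ρ)) = 6.67·0.003550/(2·0.7132) = 0.01660 hr

Final: 0.01660 hr


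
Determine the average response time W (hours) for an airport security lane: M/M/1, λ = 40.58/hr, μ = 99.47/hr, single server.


W = 1/(μ−λ) = 1/(99.47 − 40.58) = 1/58.89 = 0.01698 hr

Final: 0.01698 hr


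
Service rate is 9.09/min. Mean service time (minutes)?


Mean service time = 1/μ = 1/9.09 minute = 0.11001 minute
In minutes: 0.11001 × 1 = 0.1100 min

Final: 0.1100 min


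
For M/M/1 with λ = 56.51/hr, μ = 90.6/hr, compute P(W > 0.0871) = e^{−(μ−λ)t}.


W ~ Exponential(μ−λ) for M/M/1.
μ − λ = 90.6 − 56.51 = 34.0900
P(W > t) = e^{−(μ−λ)t} = e^{−2.9692} = 0.051342

Final: 0.051342


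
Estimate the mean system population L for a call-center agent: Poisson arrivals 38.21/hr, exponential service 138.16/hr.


ρ = λ/μ = 38.21/138.16 = 0.2766
L = ρ/(1−ρ) = 0.2766/(1 − 0.2766) = 0.2766/0.7234 = 0.3823

Final: 0.3823


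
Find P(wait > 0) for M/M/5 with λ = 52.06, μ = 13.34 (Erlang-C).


a = λ/μ = 3.9025; ρ = a/5 = 0.7805
P₀ = 0.015048 (from M/M/c formula)
C(c,a) = [a^c/(c!(1−ρ))]·P₀ = [905.19401/(120·0.2195)]·0.015048
= 34.36728·0.015048 = 0.517149

Final: 0.517149


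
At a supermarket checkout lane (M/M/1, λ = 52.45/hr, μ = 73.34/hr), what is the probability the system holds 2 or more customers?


ρ = 52.45/73.34 = 0.7152
P(N ≥ n) = ρ^n = 0.7152^2 = 0.511457

Final: 0.511457


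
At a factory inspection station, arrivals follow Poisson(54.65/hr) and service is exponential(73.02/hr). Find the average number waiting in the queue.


ρ = 54.65/73.02 = 0.7484
Lq = ρ²/(1−ρ) = 0.5601/0.2516 = 2.2265

Final: 2.2265


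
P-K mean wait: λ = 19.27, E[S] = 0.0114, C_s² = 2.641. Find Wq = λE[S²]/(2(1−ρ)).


ρ = λ·E[S] = 19.27·0.0114 = 0.2197
E[S²] = E[S]²(1+C_s²) = 0.0114²·(1+2.641) = 0.0004732
Wq = λ·E[S²]/(2(1−ρ)) = 19.27·0.0004732/(2·0.7803) = 0.005843 hr

Final: 0.005843 hr


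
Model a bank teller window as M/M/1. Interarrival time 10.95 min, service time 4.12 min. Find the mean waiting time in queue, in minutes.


λ = 60/10.95 = 5.4795 /hr
μ = 60/4.12 = 14.5631 /hr
ρ = λ/μ = 5.4795/14.5631 = 0.3763
Wq = ρ/(μ−λ) = 0.3763/(14.5631−5.4795) = 0.04142 hr
In minutes: 0.04142·60 = 2.485 min

Final: 2.485 min


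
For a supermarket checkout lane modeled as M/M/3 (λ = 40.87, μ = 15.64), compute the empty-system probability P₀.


a = λ/μ = 40.87/15.64 = 2.6132; ρ = a/c = 0.8711
Σ_{k=0}^{2} a^k/k! (terms k=0..2) = 1.00000 + 2.61317 + 3.41433 = 7.02750
Tail: a^3/(3!(1−ρ)) = 17.84447/(6·0.1289) = 23.06508
P₀ = 1/(7.02750 + 23.06508) = 1/30.09259 = 0.033231

Final: 0.033231


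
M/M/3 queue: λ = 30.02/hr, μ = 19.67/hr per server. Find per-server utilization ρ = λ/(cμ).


ρ = λ/(cμ) = 30.02/(3·19.67) = 30.02/59.01 = 0.5087

Final: 0.5087


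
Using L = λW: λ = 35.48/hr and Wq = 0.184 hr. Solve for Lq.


Lq = λWq = 35.48·0.184 = 6.5283

Final: 6.5283


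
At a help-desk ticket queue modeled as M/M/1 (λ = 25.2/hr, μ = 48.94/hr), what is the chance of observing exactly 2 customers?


ρ = 25.2/48.94 = 0.5149
P_n = (1−ρ)·ρ^n = (1 − 0.5149)·0.5149^2 = 0.4851·0.265139 = 0.128614

Final: 0.128614


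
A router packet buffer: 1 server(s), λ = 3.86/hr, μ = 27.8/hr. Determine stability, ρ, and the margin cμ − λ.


Total capacity cμ = 1·27.8 = 27.80/hr
ρ = λ/(cμ) = 3.86/27.80 = 0.1388
Stable ⇔ ρ < 1: YES
Spare capacity = cμ − λ = 27.80 − 3.86 = 23.94/hr

Final: ρ = 0.1388; stable; margin = 23.94/hr


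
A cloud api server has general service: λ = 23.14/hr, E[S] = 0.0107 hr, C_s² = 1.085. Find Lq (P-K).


ρ = λ·E[S] = 23.14·0.0107 = 0.2476
Lq = ρ²(1+C_s²)/(2(1−ρ)) = 0.06130·(1+1.085)/(2·0.7524)
= 0.06130·2.0850/1.5048 = 0.08494

Final: 0.08494


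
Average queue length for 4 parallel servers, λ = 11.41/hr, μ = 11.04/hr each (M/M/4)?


a = λ/μ = 1.0335; ρ = a/4 = 0.2584
P₀ = 0.355153
Lq = P₀·a^c·ρ / (c!·(1−ρ)²) = 0.355153·1.14095·0.2584/(24·0.55000)
= 0.007932

Final: 0.007932


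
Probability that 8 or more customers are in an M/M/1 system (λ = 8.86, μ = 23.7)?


ρ = 8.86/23.7 = 0.3738
P(N ≥ n) = ρ^n = 0.3738^8 = 0.0003815

Final: 0.0003815


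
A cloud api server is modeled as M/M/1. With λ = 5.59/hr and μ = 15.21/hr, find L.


ρ = λ/μ = 5.59/15.21 = 0.3675
L = ρ/(1−ρ) = 0.3675/(1 − 0.3675) = 0.3675/0.6325 = 0.5811

Final: 0.5811


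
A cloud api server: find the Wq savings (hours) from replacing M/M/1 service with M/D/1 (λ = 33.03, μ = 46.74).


ρ = 33.03/46.74 = 0.7067
Wq(M/M/1) = ρ/(μ−λ) = 0.7067/13.71 = 0.05154 hr
Wq(M/D/1) = ρ/(2(μ−λ)) = 0.02577 hr
Savings = 0.05154 − 0.02577 = 0.02577 hr

Final: 0.02577 hr


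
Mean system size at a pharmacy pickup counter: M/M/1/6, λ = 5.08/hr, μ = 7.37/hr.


ρ = 5.08/7.37 = 0.6893
L = ρ[1 − (K+1)ρ^K + Kρ^(K+1)] / [(1−ρ)(1−ρ^(K+1))]
Numerator: 0.6893·(1 − 7·0.107245 + 6·0.073922) = 0.477545
Denominator: (0.3107)·(0.926078) = 0.287750
L = 0.477545/0.287750 = 1.6596

Final: 1.6596


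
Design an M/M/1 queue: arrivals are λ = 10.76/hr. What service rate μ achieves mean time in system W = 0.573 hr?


W = 1/(μ−λ) ⇒ μ − λ = 1/W = 1/0.573 = 1.7452
μ = λ + 1/W = 10.76 + 1.7452 = 12.5052 per hr

Final: 12.5052 /hr


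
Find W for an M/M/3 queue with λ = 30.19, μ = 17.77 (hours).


a = 1.6989; ρ = 0.5663; P₀ = 0.165931
Lq = P₀·a^c·ρ/(c!(1−ρ)²) = 0.40832
Wq = Lq/λ = 0.40832/30.19 = 0.01352 hr
W = Wq + 1/μ = 0.01352 + 0.05627 = 0.06980 hr

Final: 0.06980 hr


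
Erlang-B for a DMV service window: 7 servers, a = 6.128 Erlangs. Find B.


B(c,a) = (a^c/c!) / Σ_{k=0}^{c} a^k/k!
a^7/7! = 64.387381
Σ terms (k=0..7): 1.00000 + 6.12800 + 18.77619 + 38.35350 + 58.75756 + 72.01327 + 73.54955 + 64.38738 = 332.965464
B = 64.387381/332.965464 = 0.193376

Final: 0.193376


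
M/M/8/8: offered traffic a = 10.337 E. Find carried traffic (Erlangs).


B(8,10.337) = 0.353819 (Erlang-B)
Carried load = a(1 − B) = 10.337·(1 − 0.353819) = 10.337·0.646181 = 6.6796 E

Final: 6.6796 Erlangs


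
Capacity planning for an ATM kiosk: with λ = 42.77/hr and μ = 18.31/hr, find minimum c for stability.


Stability requires cμ > λ ⇔ c > λ/μ.
λ/μ = 42.77/18.31 = 2.3359
Minimum integer c = ⌊2.3359⌋ + 1 = 3
Check: 3·18.31 = 54.93 > 42.77, while 2·18.31 = 36.62 ≤ 42.77

Final: 3 servers


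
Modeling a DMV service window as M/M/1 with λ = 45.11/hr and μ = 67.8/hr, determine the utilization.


ρ = λ/μ = 45.11/67.8 = 0.6653

Final: 0.6653


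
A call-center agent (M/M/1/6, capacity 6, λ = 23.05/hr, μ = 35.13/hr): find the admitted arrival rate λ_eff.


ρ = 0.6561; P_K = (1−ρ)ρ^6/(1−ρ^7) = 0.028953
λ_eff = λ(1 − P_K) = 23.05·(1 − 0.028953) = 23.05·0.971047 = 22.3826 /hr

Final: 22.3826 /hr


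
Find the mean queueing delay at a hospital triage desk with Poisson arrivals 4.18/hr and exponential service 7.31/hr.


ρ = 4.18/7.31 = 0.5718
Wq = ρ/(μ−λ) = 0.5718/(7.31 − 4.18) = 0.5718/3.13 = 0.1827 hr

Final: 0.1827 hr


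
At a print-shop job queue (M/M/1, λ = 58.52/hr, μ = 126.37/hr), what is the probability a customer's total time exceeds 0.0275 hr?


W ~ Exponential(μ−λ) for M/M/1.
μ − λ = 126.37 − 58.52 = 67.8500
P(W > t) = e^{−(μ−λ)t} = e^{−1.8659} = 0.154761

Final: 0.154761


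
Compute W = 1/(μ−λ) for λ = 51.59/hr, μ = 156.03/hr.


W = 1/(μ−λ) = 1/(156.03 − 51.59) = 1/104.44 = 0.009575 hr

Final: 0.009575 hr


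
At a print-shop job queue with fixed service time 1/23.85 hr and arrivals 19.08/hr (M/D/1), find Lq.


ρ = 19.08/23.85 = 0.8000
M/D/1: Lq = ρ²/(2(1−ρ)) = 0.6400/(2·0.2000) = 1.60000

Final: 1.60000


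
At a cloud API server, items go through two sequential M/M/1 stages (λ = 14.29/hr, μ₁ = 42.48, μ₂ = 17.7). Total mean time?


Each node sees arrival rate λ = 14.29/hr (tandem ⇒ throughput preserved).
W₁ = 1/(μ₁−λ) = 1/(42.48−14.29) = 0.03547 hr
W₂ = 1/(μ₂−λ) = 1/(17.7−14.29) = 0.29326 hr
W_total = W₁ + W₂ = 0.03547 + 0.29326 = 0.32873 hr

Final: 0.32873 hr


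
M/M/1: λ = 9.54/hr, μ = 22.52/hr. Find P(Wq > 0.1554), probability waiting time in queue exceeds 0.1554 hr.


ρ = 9.54/22.52 = 0.4236
P(Wq > t) = ρ·e^{−(μ−λ)t} = 0.4236·e^{−2.0171}
= 0.4236·0.133042 = 0.056360

Final: 0.056360


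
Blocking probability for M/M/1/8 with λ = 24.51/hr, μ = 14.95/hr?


ρ = λ/μ = 24.51/14.95 = 1.6395
P_K = (1−ρ)ρ^K/(1−ρ^(K+1)) = (-0.6395·52.193563)/(1 − 85.569514)
= -33.375951/-84.569514 = 0.394657

Final: 0.394657


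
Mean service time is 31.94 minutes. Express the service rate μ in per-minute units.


μ = 1/(service time) in consistent units.
1 minute = 1 min, so μ = 1/31.94 = 0.03131 per minute

Final: 0.03131 /min


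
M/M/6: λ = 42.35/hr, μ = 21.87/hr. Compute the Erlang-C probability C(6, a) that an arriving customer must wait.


a = λ/μ = 1.9364; ρ = a/6 = 0.3227
P₀ = 0.144041 (from M/M/c formula)
C(c,a) = [a^c/(c!(1−ρ))]·P₀ = [52.72636/(720·0.6773)]·0.144041
= 0.10813·0.144041 = 0.015575

Final: 0.015575


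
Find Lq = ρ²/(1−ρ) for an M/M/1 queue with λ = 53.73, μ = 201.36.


ρ = 53.73/201.36 = 0.2668
Lq = ρ²/(1−ρ) = 0.07120/0.7332 = 0.09711

Final: 0.09711


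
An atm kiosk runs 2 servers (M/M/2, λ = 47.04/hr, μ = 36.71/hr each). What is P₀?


a = λ/μ = 47.04/36.71 = 1.2814; ρ = a/c = 0.6407
Σ_{k=0}^{1} a^k/k! (terms k=0..1) = 1.00000 + 1.28139 = 2.28139
Tail: a^2/(2!(1−ρ)) = 1.64197/(2·0.3593) = 2.28494
P₀ = 1/(2.28139 + 2.28494) = 1/4.56634 = 0.218994

Final: 0.218994


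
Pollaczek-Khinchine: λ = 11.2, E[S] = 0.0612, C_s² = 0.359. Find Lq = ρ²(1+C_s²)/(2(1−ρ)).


ρ = λ·E[S] = 11.2·0.0612 = 0.6854
Lq = ρ²(1+C_s²)/(2(1−ρ)) = 0.4698·(1+0.359)/(2·0.3146)
= 0.4698·1.3590/0.6291 = 1.01490

Final: 1.01490


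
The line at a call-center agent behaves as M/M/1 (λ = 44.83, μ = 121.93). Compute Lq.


ρ = 44.83/121.93 = 0.3677
Lq = ρ²/(1−ρ) = 0.1352/0.6323 = 0.2138

Final: 0.2138


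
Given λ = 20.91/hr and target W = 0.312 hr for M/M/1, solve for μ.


W = 1/(μ−λ) ⇒ μ − λ = 1/W = 1/0.312 = 3.2051
μ = λ + 1/W = 20.91 + 3.2051 = 24.1151 per hr

Final: 24.1151 /hr


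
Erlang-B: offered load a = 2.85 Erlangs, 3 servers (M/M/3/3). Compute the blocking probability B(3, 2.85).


B(c,a) = (a^c/c!) / Σ_{k=0}^{c} a^k/k!
a^3/3! = 3.858188
Σ terms (k=0..3): 1.00000 + 2.85000 + 4.06125 + 3.85819 = 11.769438
B = 3.858188/11.769438 = 0.327814

Final: 0.327814


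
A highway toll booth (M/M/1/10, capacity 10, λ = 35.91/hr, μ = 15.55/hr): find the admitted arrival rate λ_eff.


ρ = 2.3093; P_K = (1−ρ)ρ^10/(1−ρ^11) = 0.567030
λ_eff = λ(1 − P_K) = 35.91·(1 − 0.567030) = 35.91·0.432970 = 15.5480 /hr

Final: 15.5480 /hr


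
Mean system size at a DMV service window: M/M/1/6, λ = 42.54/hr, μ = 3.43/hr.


ρ = 42.54/3.43 = 12.4023
L = ρ[1 − (K+1)ρ^K + Kρ^(K+1)] / [(1−ρ)(1−ρ^(K+1))]
Numerator: 12.4023·(1 − 7·3639319.572711 + 6·45136050.910538) = 3042801485.301385
Denominator: (-11.4023)·(-45136049.910538) = 514656242.565933
L = 3042801485.301385/514656242.565933 = 5.9123

Final: 5.9123


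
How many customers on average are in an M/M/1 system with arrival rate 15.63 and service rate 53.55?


ρ = λ/μ = 15.63/53.55 = 0.2919
L = ρ/(1−ρ) = 0.2919/(1 − 0.2919) = 0.2919/0.7081 = 0.4122

Final: 0.4122


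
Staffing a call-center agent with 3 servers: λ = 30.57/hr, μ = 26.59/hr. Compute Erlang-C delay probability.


a = λ/μ = 1.1497; ρ = a/3 = 0.3832
P₀ = 0.310444 (from M/M/c formula)
C(c,a) = [a^c/(c!(1−ρ))]·P₀ = [1.51961/(6·0.6168)]·0.310444
= 0.41063·0.310444 = 0.127479

Final: 0.127479


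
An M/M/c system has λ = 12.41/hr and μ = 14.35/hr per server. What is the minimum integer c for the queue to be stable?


Stability requires cμ > λ ⇔ c > λ/μ.
λ/μ = 12.41/14.35 = 0.8648
Minimum integer c = ⌊0.8648⌋ + 1 = 1
Check: 1·14.35 = 14.35 > 12.41, while 0·14.35 = 0.00 ≤ 12.41

Final: 1 servers


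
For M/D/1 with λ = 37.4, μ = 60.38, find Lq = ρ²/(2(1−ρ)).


ρ = 37.4/60.38 = 0.6194
M/D/1: Lq = ρ²/(2(1−ρ)) = 0.3837/(2·0.3806) = 0.50405

Final: 0.50405


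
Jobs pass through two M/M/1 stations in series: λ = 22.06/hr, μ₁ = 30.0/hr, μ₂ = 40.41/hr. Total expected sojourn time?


Each node sees arrival rate λ = 22.06/hr (tandem ⇒ throughput preserved).
W₁ = 1/(μ₁−λ) = 1/(30.0−22.06) = 0.12594 hr
W₂ = 1/(μ₂−λ) = 1/(40.41−22.06) = 0.05450 hr
W_total = W₁ + W₂ = 0.12594 + 0.05450 = 0.18044 hr

Final: 0.18044 hr


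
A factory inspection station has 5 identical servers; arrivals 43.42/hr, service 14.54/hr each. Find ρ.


ρ = λ/(cμ) = 43.42/(5·14.54) = 43.42/72.70 = 0.5972

Final: 0.5972


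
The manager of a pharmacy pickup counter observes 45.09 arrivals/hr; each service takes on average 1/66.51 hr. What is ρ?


ρ = λ/μ = 45.09/66.51 = 0.6779

Final: 0.6779


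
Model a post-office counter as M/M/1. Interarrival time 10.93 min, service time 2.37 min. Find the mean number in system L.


λ = 60/10.93 = 5.4895 /hr
μ = 60/2.37 = 25.3165 /hr
ρ = λ/μ = 5.4895/25.3165 = 0.2168
L = ρ/(1−ρ) = 0.2168/0.7832 = 0.2769

Final: 0.2769


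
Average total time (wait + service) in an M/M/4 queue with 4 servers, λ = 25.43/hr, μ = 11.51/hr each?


a = 2.2094; ρ = 0.5523; P₀ = 0.103462
Lq = P₀·a^c·ρ/(c!(1−ρ)²) = 0.28313
Wq = Lq/λ = 0.28313/25.43 = 0.01113 hr
W = Wq + 1/μ = 0.01113 + 0.08688 = 0.09801 hr

Final: 0.09801 hr


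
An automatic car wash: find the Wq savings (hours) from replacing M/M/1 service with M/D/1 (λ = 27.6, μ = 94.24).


ρ = 27.6/94.24 = 0.2929
Wq(M/M/1) = ρ/(μ−λ) = 0.2929/66.64 = 0.004395 hr
Wq(M/D/1) = ρ/(2(μ−λ)) = 0.002197 hr
Savings = 0.004395 − 0.002197 = 0.002197 hr

Final: 0.002197 hr


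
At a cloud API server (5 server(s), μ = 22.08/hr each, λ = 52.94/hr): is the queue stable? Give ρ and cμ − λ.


Total capacity cμ = 5·22.08 = 110.40/hr
ρ = λ/(cμ) = 52.94/110.40 = 0.4795
Stable ⇔ ρ < 1: YES
Spare capacity = cμ − λ = 110.40 − 52.94 = 57.46/hr

Final: ρ = 0.4795; stable; margin = 57.46/hr


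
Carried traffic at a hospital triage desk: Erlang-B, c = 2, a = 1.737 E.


B(2,1.737) = 0.355330 (Erlang-B)
Carried load = a(1 − B) = 1.737·(1 − 0.355330) = 1.737·0.644670 = 1.1198 E

Final: 1.1198 Erlangs


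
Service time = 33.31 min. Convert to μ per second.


μ = 1/(service time) in consistent units.
1 second = 0.0166667 min, so μ = 0.0166667/33.31 = 0.0005004 per second

Final: 0.0005004 /sec


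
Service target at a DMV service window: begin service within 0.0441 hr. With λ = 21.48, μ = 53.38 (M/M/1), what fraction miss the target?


ρ = 21.48/53.38 = 0.4024
P(Wq > t) = ρ·e^{−(μ−λ)t} = 0.4024·e^{−1.4068}
= 0.4024·0.244928 = 0.098559

Final: 0.098559


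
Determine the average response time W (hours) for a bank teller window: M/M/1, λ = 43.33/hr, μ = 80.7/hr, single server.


W = 1/(μ−λ) = 1/(80.7 − 43.33) = 1/37.37 = 0.02676 hr

Final: 0.02676 hr


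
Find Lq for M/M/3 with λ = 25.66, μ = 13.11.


a = λ/μ = 1.9573; ρ = a/3 = 0.6524
P₀ = 0.118087
Lq = P₀·a^c·ρ / (c!·(1−ρ)²) = 0.118087·7.49828·0.6524/(6·0.12081)
= 0.79700

Final: 0.79700


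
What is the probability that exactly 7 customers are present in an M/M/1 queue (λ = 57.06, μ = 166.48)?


ρ = 57.06/166.48 = 0.3427
P_n = (1−ρ)·ρ^n = (1 − 0.3427)·0.3427^7 = 0.6573·0.0005556 = 0.0003652

Final: 0.0003652


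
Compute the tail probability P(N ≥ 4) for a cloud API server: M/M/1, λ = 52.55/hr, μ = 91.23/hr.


ρ = 52.55/91.23 = 0.5760
P(N ≥ n) = ρ^n = 0.5760^4 = 0.110088

Final: 0.110088


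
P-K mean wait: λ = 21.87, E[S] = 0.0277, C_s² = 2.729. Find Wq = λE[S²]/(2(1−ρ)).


ρ = λ·E[S] = 21.87·0.0277 = 0.6058
E[S²] = E[S]²(1+C_s²) = 0.0277²·(1+2.729) = 0.002861
Wq = λ·E[S²]/(2(1−ρ)) = 21.87·0.002861/(2·0.3942) = 0.07937 hr

Final: 0.07937 hr


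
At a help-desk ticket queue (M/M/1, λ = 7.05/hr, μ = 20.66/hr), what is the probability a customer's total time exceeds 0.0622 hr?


W ~ Exponential(μ−λ) for M/M/1.
μ − λ = 20.66 − 7.05 = 13.6100
P(W > t) = e^{−(μ−λ)t} = e^{−0.8465} = 0.428895

Final: 0.428895


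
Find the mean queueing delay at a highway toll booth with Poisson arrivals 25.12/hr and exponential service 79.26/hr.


ρ = 25.12/79.26 = 0.3169
Wq = ρ/(μ−λ) = 0.3169/(79.26 − 25.12) = 0.3169/54.14 = 0.005854 hr

Final: 0.005854 hr


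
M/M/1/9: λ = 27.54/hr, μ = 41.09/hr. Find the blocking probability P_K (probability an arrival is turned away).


ρ = λ/μ = 27.54/41.09 = 0.6702
P_K = (1−ρ)ρ^K/(1−ρ^(K+1)) = (0.3298·0.027293)/(1 − 0.018293)
= 0.009000/0.981707 = 0.009168

Final: 0.009168


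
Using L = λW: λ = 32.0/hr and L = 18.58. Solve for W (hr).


W = L/λ = 18.58/32.0 = 0.5806 hr

Final: 0.5806 hr


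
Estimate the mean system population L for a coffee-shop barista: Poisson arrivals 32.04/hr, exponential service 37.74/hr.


ρ = λ/μ = 32.04/37.74 = 0.8490
L = ρ/(1−ρ) = 0.8490/(1 − 0.8490) = 0.8490/0.1510 = 5.6211

Final: 5.6211


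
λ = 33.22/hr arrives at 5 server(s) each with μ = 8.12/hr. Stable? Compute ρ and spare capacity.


Total capacity cμ = 5·8.12 = 40.60/hr
ρ = λ/(cμ) = 33.22/40.60 = 0.8182
Stable ⇔ ρ < 1: YES
Spare capacity = cμ − λ = 40.60 − 33.22 = 7.38/hr

Final: ρ = 0.8182; stable; margin = 7.38/hr


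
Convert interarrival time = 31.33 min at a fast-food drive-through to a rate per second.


λ = 1/(interarrival time) in consistent units.
1 second = 0.0166667 min, so λ = 0.0166667/31.33 = 0.0005320 per second

Final: 0.0005320 /sec


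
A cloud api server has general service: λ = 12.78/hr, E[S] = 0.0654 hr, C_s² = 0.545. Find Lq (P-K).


ρ = λ·E[S] = 12.78·0.0654 = 0.8358
Lq = ρ²(1+C_s²)/(2(1−ρ)) = 0.6986·(1+0.545)/(2·0.1642)
= 0.6986·1.5450/0.3284 = 3.28681

Final: 3.28681


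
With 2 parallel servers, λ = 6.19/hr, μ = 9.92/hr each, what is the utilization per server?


ρ = λ/(cμ) = 6.19/(2·9.92) = 6.19/19.84 = 0.3120

Final: 0.3120


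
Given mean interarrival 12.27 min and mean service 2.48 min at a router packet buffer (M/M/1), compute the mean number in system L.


λ = 60/12.27 = 4.8900 /hr
μ = 60/2.48 = 24.1935 /hr
ρ = λ/μ = 4.8900/24.1935 = 0.2021
L = ρ/(1−ρ) = 0.2021/0.7979 = 0.2533

Final: 0.2533
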